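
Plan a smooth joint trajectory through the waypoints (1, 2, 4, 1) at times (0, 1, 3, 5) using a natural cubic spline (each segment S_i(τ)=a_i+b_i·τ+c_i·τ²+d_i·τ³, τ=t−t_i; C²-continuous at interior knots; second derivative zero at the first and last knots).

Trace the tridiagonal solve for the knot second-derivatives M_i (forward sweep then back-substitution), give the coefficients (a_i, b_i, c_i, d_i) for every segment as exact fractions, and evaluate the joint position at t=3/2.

  seg 0: a=1 b=39/44 c=0 d=5/44
  seg 1: a=2 b=27/22 c=15/44 d=-5/22
  seg 2: a=4 b=-3/22 c=-45/44 d=15/88
S(3/2) = 235/88

Δ: Δ0=1, Δ1=1, Δ2=-3/2
row 1: diag=6, rhs=0; c'=1/3, d'=0
row 2: denom=8−2·1/3=22/3; d'=(-15−2·0)/(22/3)=-45/22
back: M2=-45/22
back: M1=0−1/3·-45/22=15/22
M: M0=0, M1=15/22, M2=-45/22, M3=0
seg 0: a=1, c=M0/2=0, d=(M1−M0)/(6·1)=5/44, b=Δ0−h0·(2M0+M1)/6=39/44
seg 1: a=2, c=M1/2=15/44, d=(M2−M1)/(6·2)=-5/22, b=Δ1−h1·(2M1+M2)/6=27/22
seg 2: a=4, c=M2/2=-45/44, d=(M3−M2)/(6·2)=15/88, b=Δ2−h2·(2M2+M3)/6=-3/22
t_q=3/2 → seg 1, τ=1/2; S=2+27/22·τ+15/44·τ²+-5/22·τ³=235/88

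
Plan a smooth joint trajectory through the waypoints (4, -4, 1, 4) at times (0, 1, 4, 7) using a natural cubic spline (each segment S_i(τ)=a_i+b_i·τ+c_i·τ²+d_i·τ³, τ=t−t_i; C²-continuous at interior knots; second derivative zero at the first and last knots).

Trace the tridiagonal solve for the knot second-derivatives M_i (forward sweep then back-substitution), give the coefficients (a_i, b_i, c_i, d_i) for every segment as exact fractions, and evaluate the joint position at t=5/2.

Δ: Δ0=-8, Δ1=5/3, Δ2=1
row 1: diag=8, rhs=58; c'=3/8, d'=29/4
row 2: denom=12−3·3/8=87/8; d'=(-4−3·29/4)/(87/8)=-206/87
back: M2=-206/87
back: M1=29/4−3/8·-206/87=236/29
M: M0=0, M1=236/29, M2=-206/87, M3=0
seg 0: a=4, c=M0/2=0, d=(M1−M0)/(6·1)=118/87, b=Δ0−h0·(2M0+M1)/6=-814/87
seg 1: a=-4, c=M1/2=118/29, d=(M2−M1)/(6·3)=-457/783, b=Δ1−h1·(2M1+M2)/6=-460/87
seg 2: a=1, c=M2/2=-103/87, d=(M3−M2)/(6·3)=103/783, b=Δ2−h2·(2M2+M3)/6=293/87
t_q=5/2 → seg 1, τ=3/2; S=-4+-460/87·τ+118/29·τ²+-457/783·τ³=-1101/232

  seg 0: a=4 b=-814/87 c=0 d=118/87
  seg 1: a=-4 b=-460/87 c=118/29 d=-457/783
  seg 2: a=1 b=293/87 c=-103/87 d=103/783
S(5/2) = -1101/232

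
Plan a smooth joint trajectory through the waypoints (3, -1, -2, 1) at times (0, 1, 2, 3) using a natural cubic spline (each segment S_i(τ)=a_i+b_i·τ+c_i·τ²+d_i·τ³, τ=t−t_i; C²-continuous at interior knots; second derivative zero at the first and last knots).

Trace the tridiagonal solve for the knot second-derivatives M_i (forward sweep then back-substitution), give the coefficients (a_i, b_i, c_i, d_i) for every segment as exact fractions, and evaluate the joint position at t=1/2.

Δ: Δ0=-4, Δ1=-1, Δ2=3
row 1: diag=4, rhs=18; c'=1/4, d'=9/2
row 2: denom=4−1·1/4=15/4; d'=(24−1·9/2)/(15/4)=26/5
back: M2=26/5
back: M1=9/2−1/4·26/5=16/5
M: M0=0, M1=16/5, M2=26/5, M3=0
seg 0: a=3, c=M0/2=0, d=(M1−M0)/(6·1)=8/15, b=Δ0−h0·(2M0+M1)/6=-68/15
seg 1: a=-1, c=M1/2=8/5, d=(M2−M1)/(6·1)=1/3, b=Δ1−h1·(2M1+M2)/6=-44/15
seg 2: a=-2, c=M2/2=13/5, d=(M3−M2)/(6·1)=-13/15, b=Δ2−h2·(2M2+M3)/6=19/15
t_q=1/2 → seg 0, τ=1/2; S=3+-68/15·τ+0·τ²+8/15·τ³=4/5

  seg 0: a=3 b=-68/15 c=0 d=8/15
  seg 1: a=-1 b=-44/15 c=8/5 d=1/3
  seg 2: a=-2 b=19/15 c=13/5 d=-13/15
S(1/2) = 4/5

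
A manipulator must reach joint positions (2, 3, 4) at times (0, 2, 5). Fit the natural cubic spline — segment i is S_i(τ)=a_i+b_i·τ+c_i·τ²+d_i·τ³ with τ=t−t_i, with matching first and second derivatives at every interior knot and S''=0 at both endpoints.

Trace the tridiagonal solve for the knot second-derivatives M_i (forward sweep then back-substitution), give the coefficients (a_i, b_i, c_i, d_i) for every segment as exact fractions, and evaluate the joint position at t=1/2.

  seg 0: a=2 b=8/15 c=0 d=-1/120
  seg 1: a=3 b=13/30 c=-1/20 d=1/180
S(1/2) = 145/64

Δ: Δ0=1/2, Δ1=1/3
row 1: diag=10, rhs=-1; c'=3/10, d'=-1/10
back: M1=-1/10
M: M0=0, M1=-1/10, M2=0
seg 0: a=2, c=M0/2=0, d=(M1−M0)/(6·2)=-1/120, b=Δ0−h0·(2M0+M1)/6=8/15
seg 1: a=3, c=M1/2=-1/20, d=(M2−M1)/(6·3)=1/180, b=Δ1−h1·(2M1+M2)/6=13/30
t_q=1/2 → seg 0, τ=1/2; S=2+8/15·τ+0·τ²+-1/120·τ³=145/64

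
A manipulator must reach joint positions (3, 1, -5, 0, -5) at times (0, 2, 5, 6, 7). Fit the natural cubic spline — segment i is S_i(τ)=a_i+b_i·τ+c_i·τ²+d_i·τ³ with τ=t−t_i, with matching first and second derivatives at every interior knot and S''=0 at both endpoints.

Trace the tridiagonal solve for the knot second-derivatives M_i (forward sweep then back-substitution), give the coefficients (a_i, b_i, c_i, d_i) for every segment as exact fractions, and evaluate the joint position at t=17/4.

Δ: Δ0=-1, Δ1=-2, Δ2=5, Δ3=-5
row 1: diag=10, rhs=-6; c'=3/10, d'=-3/5
row 2: denom=8−3·3/10=71/10; d'=(42−3·-3/5)/(71/10)=438/71
row 3: denom=4−1·10/71=274/71; d'=(-60−1·438/71)/(274/71)=-2349/137
back: M3=-2349/137
back: M2=438/71−10/71·-2349/137=1176/137
back: M1=-3/5−3/10·1176/137=-435/137
M: M0=0, M1=-435/137, M2=1176/137, M3=-2349/137, M4=0
seg 0: a=3, c=M0/2=0, d=(M1−M0)/(6·2)=-145/548, b=Δ0−h0·(2M0+M1)/6=8/137
seg 1: a=1, c=M1/2=-435/274, d=(M2−M1)/(6·3)=179/274, b=Δ1−h1·(2M1+M2)/6=-427/137
seg 2: a=-5, c=M2/2=588/137, d=(M3−M2)/(6·1)=-1175/274, b=Δ2−h2·(2M2+M3)/6=1369/274
seg 3: a=0, c=M3/2=-2349/274, d=(M4−M3)/(6·1)=783/274, b=Δ3−h3·(2M3+M4)/6=98/137
t_q=17/4 → seg 1, τ=9/4; S=1+-427/137·τ+-435/274·τ²+179/274·τ³=-115889/17536

  seg 0: a=3 b=8/137 c=0 d=-145/548
  seg 1: a=1 b=-427/137 c=-435/274 d=179/274
  seg 2: a=-5 b=1369/274 c=588/137 d=-1175/274
  seg 3: a=0 b=98/137 c=-2349/274 d=783/274
S(17/4) = -115889/17536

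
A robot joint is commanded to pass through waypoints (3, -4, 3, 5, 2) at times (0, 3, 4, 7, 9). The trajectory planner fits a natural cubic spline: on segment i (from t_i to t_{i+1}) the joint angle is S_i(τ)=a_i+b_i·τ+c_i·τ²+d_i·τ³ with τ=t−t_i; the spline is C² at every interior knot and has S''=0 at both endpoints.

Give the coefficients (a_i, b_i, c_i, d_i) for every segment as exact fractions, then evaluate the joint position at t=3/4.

Δ: Δ0=-7/3, Δ1=7, Δ2=2/3, Δ3=-3/2
row 1: diag=8, rhs=56; c'=1/8, d'=7
row 2: denom=8−1·1/8=63/8; d'=(-38−1·7)/(63/8)=-40/7
row 3: denom=10−3·8/21=62/7; d'=(-13−3·-40/7)/(62/7)=29/62
back: M3=29/62
back: M2=-40/7−8/21·29/62=-548/93
back: M1=7−1/8·-548/93=1439/186
M: M0=0, M1=1439/186, M2=-548/93, M3=29/62, M4=0
seg 0: a=3, c=M0/2=0, d=(M1−M0)/(6·3)=1439/3348, b=Δ0−h0·(2M0+M1)/6=-769/124
seg 1: a=-4, c=M1/2=1439/372, d=(M2−M1)/(6·1)=-845/372, b=Δ1−h1·(2M1+M2)/6=335/62
seg 2: a=3, c=M2/2=-274/93, d=(M3−M2)/(6·3)=1183/3348, b=Δ2−h2·(2M2+M3)/6=2353/372
seg 3: a=5, c=M3/2=29/124, d=(M4−M3)/(6·2)=-29/744, b=Δ3−h3·(2M3+M4)/6=-337/186
t_q=3/4 → seg 0, τ=3/4; S=3+-769/124·τ+0·τ²+1439/3348·τ³=-11665/7936

  seg 0: a=3 b=-769/124 c=0 d=1439/3348
  seg 1: a=-4 b=335/62 c=1439/372 d=-845/372
  seg 2: a=3 b=2353/372 c=-274/93 d=1183/3348
  seg 3: a=5 b=-337/186 c=29/124 d=-29/744
S(3/4) = -11665/7936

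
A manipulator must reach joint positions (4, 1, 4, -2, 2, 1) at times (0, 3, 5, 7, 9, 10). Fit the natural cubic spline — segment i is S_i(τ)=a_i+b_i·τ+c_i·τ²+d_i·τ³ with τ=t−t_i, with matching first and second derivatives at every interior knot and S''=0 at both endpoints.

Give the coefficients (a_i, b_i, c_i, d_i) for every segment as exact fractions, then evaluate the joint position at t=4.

  seg 0: a=4 b=-449/194 c=0 d=85/582
  seg 1: a=1 b=158/97 c=255/194 d=-535/776
  seg 2: a=4 b=-269/194 c=-1095/388 d=391/388
  seg 3: a=-2 b=-113/194 c=1251/388 d=-375/388
  seg 4: a=2 b=139/194 c=-999/388 d=333/388
S(4) = 2525/776

Δ: Δ0=-1, Δ1=3/2, Δ2=-3, Δ3=2, Δ4=-1
row 1: diag=10, rhs=15; c'=1/5, d'=3/2
row 2: denom=8−2·1/5=38/5; d'=(-27−2·3/2)/(38/5)=-75/19
row 3: denom=8−2·5/19=142/19; d'=(30−2·-75/19)/(142/19)=360/71
row 4: denom=6−2·19/71=388/71; d'=(-18−2·360/71)/(388/71)=-999/194
back: M4=-999/194
back: M3=360/71−19/71·-999/194=1251/194
back: M2=-75/19−5/19·1251/194=-1095/194
back: M1=3/2−1/5·-1095/194=255/97
M: M0=0, M1=255/97, M2=-1095/194, M3=1251/194, M4=-999/194, M5=0
seg 0: a=4, c=M0/2=0, d=(M1−M0)/(6·3)=85/582, b=Δ0−h0·(2M0+M1)/6=-449/194
seg 1: a=1, c=M1/2=255/194, d=(M2−M1)/(6·2)=-535/776, b=Δ1−h1·(2M1+M2)/6=158/97
seg 2: a=4, c=M2/2=-1095/388, d=(M3−M2)/(6·2)=391/388, b=Δ2−h2·(2M2+M3)/6=-269/194
seg 3: a=-2, c=M3/2=1251/388, d=(M4−M3)/(6·2)=-375/388, b=Δ3−h3·(2M3+M4)/6=-113/194
seg 4: a=2, c=M4/2=-999/388, d=(M5−M4)/(6·1)=333/388, b=Δ4−h4·(2M4+M5)/6=139/194
t_q=4 → seg 1, τ=1; S=1+158/97·τ+255/194·τ²+-535/776·τ³=2525/776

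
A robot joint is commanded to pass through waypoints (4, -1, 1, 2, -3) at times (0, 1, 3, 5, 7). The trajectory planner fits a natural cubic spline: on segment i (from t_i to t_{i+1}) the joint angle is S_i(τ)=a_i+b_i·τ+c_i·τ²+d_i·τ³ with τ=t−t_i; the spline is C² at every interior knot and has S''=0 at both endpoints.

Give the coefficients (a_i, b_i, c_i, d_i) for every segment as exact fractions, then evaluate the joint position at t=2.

  seg 0: a=4 b=-499/82 c=0 d=89/82
  seg 1: a=-1 b=-116/41 c=267/82 d=-55/82
  seg 2: a=1 b=88/41 c=-63/82 d=-9/328
  seg 3: a=2 b=-103/82 c=-153/164 d=51/328
S(2) = -51/41

Δ: Δ0=-5, Δ1=1, Δ2=1/2, Δ3=-5/2
row 1: diag=6, rhs=36; c'=1/3, d'=6
row 2: denom=8−2·1/3=22/3; d'=(-3−2·6)/(22/3)=-45/22
row 3: denom=8−2·3/11=82/11; d'=(-18−2·-45/22)/(82/11)=-153/82
back: M3=-153/82
back: M2=-45/22−3/11·-153/82=-63/41
back: M1=6−1/3·-63/41=267/41
M: M0=0, M1=267/41, M2=-63/41, M3=-153/82, M4=0
seg 0: a=4, c=M0/2=0, d=(M1−M0)/(6·1)=89/82, b=Δ0−h0·(2M0+M1)/6=-499/82
seg 1: a=-1, c=M1/2=267/82, d=(M2−M1)/(6·2)=-55/82, b=Δ1−h1·(2M1+M2)/6=-116/41
seg 2: a=1, c=M2/2=-63/82, d=(M3−M2)/(6·2)=-9/328, b=Δ2−h2·(2M2+M3)/6=88/41
seg 3: a=2, c=M3/2=-153/164, d=(M4−M3)/(6·2)=51/328, b=Δ3−h3·(2M3+M4)/6=-103/82
t_q=2 → seg 1, τ=1; S=-1+-116/41·τ+267/82·τ²+-55/82·τ³=-51/41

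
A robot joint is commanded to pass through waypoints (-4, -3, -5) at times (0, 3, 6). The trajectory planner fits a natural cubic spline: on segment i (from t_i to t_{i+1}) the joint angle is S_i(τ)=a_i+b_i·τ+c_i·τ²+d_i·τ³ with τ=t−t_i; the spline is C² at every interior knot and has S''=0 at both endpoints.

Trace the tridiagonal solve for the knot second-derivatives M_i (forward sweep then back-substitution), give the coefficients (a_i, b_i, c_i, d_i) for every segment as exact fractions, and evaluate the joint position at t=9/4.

  seg 0: a=-4 b=7/12 c=0 d=-1/36
  seg 1: a=-3 b=-1/6 c=-1/4 d=1/36
S(9/4) = -769/256

Δ: Δ0=1/3, Δ1=-2/3
row 1: diag=12, rhs=-6; c'=1/4, d'=-1/2
back: M1=-1/2
M: M0=0, M1=-1/2, M2=0
seg 0: a=-4, c=M0/2=0, d=(M1−M0)/(6·3)=-1/36, b=Δ0−h0·(2M0+M1)/6=7/12
seg 1: a=-3, c=M1/2=-1/4, d=(M2−M1)/(6·3)=1/36, b=Δ1−h1·(2M1+M2)/6=-1/6
t_q=9/4 → seg 0, τ=9/4; S=-4+7/12·τ+0·τ²+-1/36·τ³=-769/256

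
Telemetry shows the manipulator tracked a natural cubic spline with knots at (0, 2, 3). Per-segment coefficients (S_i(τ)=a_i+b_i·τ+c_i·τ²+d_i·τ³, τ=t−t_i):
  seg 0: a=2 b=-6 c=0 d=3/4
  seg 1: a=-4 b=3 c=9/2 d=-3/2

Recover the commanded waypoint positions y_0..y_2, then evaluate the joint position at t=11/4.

y_0 = S_0(0) = a_0 = 2
y_1 = S_1(0) = a_1 = -4
y_2 = S_1(1) = 2
t_q=11/4 is in segment 1 (τ=3/4); S_1(τ)=19/128

y_0=2 y_1=-4 y_2=2
S(11/4) = 19/128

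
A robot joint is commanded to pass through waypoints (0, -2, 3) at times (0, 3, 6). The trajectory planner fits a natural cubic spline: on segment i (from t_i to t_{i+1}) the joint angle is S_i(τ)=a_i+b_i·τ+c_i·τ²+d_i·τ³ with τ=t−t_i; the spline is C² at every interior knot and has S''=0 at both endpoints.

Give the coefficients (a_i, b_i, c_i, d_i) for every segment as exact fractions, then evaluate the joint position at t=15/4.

  seg 0: a=0 b=-5/4 c=0 d=7/108
  seg 1: a=-2 b=1/2 c=7/12 d=-7/108
S(15/4) = -339/256

Δ: Δ0=-2/3, Δ1=5/3
row 1: diag=12, rhs=14; c'=1/4, d'=7/6
back: M1=7/6
M: M0=0, M1=7/6, M2=0
seg 0: a=0, c=M0/2=0, d=(M1−M0)/(6·3)=7/108, b=Δ0−h0·(2M0+M1)/6=-5/4
seg 1: a=-2, c=M1/2=7/12, d=(M2−M1)/(6·3)=-7/108, b=Δ1−h1·(2M1+M2)/6=1/2
t_q=15/4 → seg 1, τ=3/4; S=-2+1/2·τ+7/12·τ²+-7/108·τ³=-339/256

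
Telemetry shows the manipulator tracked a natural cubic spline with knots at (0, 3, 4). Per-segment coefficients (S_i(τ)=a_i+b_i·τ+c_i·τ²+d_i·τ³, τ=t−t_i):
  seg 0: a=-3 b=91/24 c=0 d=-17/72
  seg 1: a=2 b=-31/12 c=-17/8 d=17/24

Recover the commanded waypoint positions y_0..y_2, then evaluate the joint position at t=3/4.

y_0=-3 y_1=2 y_2=-2
S(3/4) = -131/512

y_0 = S_0(0) = a_0 = -3
y_1 = S_1(0) = a_1 = 2
y_2 = S_1(1) = -2
t_q=3/4 is in segment 0 (τ=3/4); S_0(τ)=-131/512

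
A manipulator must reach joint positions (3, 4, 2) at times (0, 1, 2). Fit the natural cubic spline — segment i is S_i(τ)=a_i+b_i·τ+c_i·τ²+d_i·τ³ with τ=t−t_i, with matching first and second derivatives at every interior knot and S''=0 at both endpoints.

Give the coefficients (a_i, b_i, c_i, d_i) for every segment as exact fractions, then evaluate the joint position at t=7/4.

Δ: Δ0=1, Δ1=-2
row 1: diag=4, rhs=-18; c'=1/4, d'=-9/2
back: M1=-9/2
M: M0=0, M1=-9/2, M2=0
seg 0: a=3, c=M0/2=0, d=(M1−M0)/(6·1)=-3/4, b=Δ0−h0·(2M0+M1)/6=7/4
seg 1: a=4, c=M1/2=-9/4, d=(M2−M1)/(6·1)=3/4, b=Δ1−h1·(2M1+M2)/6=-1/2
t_q=7/4 → seg 1, τ=3/4; S=4+-1/2·τ+-9/4·τ²+3/4·τ³=685/256

  seg 0: a=3 b=7/4 c=0 d=-3/4
  seg 1: a=4 b=-1/2 c=-9/4 d=3/4
S(7/4) = 685/256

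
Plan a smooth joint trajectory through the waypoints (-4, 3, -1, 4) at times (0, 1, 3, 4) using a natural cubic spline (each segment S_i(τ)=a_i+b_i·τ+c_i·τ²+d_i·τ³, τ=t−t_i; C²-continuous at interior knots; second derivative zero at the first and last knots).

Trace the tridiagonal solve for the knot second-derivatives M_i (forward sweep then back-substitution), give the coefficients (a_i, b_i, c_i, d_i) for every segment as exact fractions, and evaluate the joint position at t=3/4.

  seg 0: a=-4 b=73/8 c=0 d=-17/8
  seg 1: a=3 b=11/4 c=-51/8 d=2
  seg 2: a=-1 b=5/4 c=45/8 d=-15/8
S(3/4) = 997/512

Δ: Δ0=7, Δ1=-2, Δ2=5
row 1: diag=6, rhs=-54; c'=1/3, d'=-9
row 2: denom=6−2·1/3=16/3; d'=(42−2·-9)/(16/3)=45/4
back: M2=45/4
back: M1=-9−1/3·45/4=-51/4
M: M0=0, M1=-51/4, M2=45/4, M3=0
seg 0: a=-4, c=M0/2=0, d=(M1−M0)/(6·1)=-17/8, b=Δ0−h0·(2M0+M1)/6=73/8
seg 1: a=3, c=M1/2=-51/8, d=(M2−M1)/(6·2)=2, b=Δ1−h1·(2M1+M2)/6=11/4
seg 2: a=-1, c=M2/2=45/8, d=(M3−M2)/(6·1)=-15/8, b=Δ2−h2·(2M2+M3)/6=5/4
t_q=3/4 → seg 0, τ=3/4; S=-4+73/8·τ+0·τ²+-17/8·τ³=997/512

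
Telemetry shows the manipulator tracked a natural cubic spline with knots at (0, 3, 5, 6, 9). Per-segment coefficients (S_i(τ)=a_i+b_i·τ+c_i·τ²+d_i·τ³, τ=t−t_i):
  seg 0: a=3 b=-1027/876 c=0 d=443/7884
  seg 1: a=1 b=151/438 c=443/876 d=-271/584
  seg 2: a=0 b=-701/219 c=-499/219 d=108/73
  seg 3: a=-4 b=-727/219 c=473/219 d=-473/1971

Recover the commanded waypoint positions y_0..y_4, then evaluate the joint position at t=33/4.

y_0=3 y_1=1 y_2=0 y_3=-4 y_4=-1
S(33/4) = -15271/4672

y_0 = S_0(0) = a_0 = 3
y_1 = S_1(0) = a_1 = 1
y_2 = S_2(0) = a_2 = 0
y_3 = S_3(0) = a_3 = -4
y_4 = S_3(3) = -1
t_q=33/4 is in segment 3 (τ=9/4); S_3(τ)=-15271/4672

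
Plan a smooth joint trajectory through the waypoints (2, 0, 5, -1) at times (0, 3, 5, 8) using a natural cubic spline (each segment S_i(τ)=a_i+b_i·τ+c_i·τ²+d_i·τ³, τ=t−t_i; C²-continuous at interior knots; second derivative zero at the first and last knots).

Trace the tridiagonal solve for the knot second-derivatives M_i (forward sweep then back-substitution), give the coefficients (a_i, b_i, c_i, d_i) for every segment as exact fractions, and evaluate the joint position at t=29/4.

Δ: Δ0=-2/3, Δ1=5/2, Δ2=-2
row 1: diag=10, rhs=19; c'=1/5, d'=19/10
row 2: denom=10−2·1/5=48/5; d'=(-27−2·19/10)/(48/5)=-77/24
back: M2=-77/24
back: M1=19/10−1/5·-77/24=61/24
M: M0=0, M1=61/24, M2=-77/24, M3=0
seg 0: a=2, c=M0/2=0, d=(M1−M0)/(6·3)=61/432, b=Δ0−h0·(2M0+M1)/6=-31/16
seg 1: a=0, c=M1/2=61/48, d=(M2−M1)/(6·2)=-23/48, b=Δ1−h1·(2M1+M2)/6=15/8
seg 2: a=5, c=M2/2=-77/48, d=(M3−M2)/(6·3)=77/432, b=Δ2−h2·(2M2+M3)/6=29/24
t_q=29/4 → seg 2, τ=9/4; S=5+29/24·τ+-77/48·τ²+77/432·τ³=1667/1024

  seg 0: a=2 b=-31/16 c=0 d=61/432
  seg 1: a=0 b=15/8 c=61/48 d=-23/48
  seg 2: a=5 b=29/24 c=-77/48 d=77/432
S(29/4) = 1667/1024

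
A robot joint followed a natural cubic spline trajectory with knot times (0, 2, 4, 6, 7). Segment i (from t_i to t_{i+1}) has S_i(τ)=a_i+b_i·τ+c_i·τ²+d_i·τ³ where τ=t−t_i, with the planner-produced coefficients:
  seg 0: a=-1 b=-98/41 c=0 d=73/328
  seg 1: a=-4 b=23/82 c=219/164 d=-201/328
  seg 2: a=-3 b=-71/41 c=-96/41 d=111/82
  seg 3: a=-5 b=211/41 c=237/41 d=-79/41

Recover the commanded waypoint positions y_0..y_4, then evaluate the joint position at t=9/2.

y_0=-1 y_1=-4 y_2=-3 y_3=-5 y_4=4
S(9/2) = -2809/656

y_0 = S_0(0) = a_0 = -1
y_1 = S_1(0) = a_1 = -4
y_2 = S_2(0) = a_2 = -3
y_3 = S_3(0) = a_3 = -5
y_4 = S_3(1) = 4
t_q=9/2 is in segment 2 (τ=1/2); S_2(τ)=-2809/656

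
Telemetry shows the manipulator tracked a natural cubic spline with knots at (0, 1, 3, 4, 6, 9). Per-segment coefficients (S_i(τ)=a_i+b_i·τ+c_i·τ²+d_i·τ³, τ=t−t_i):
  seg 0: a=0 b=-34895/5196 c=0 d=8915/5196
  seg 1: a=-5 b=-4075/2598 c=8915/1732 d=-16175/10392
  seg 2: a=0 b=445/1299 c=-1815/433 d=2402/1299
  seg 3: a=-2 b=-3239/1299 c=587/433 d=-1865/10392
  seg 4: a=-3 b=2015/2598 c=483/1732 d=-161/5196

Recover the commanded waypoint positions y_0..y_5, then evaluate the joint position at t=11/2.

y_0=0 y_1=-5 y_2=0 y_3=-2 y_4=-3 y_5=1
S(11/2) = -91329/27712

y_0 = S_0(0) = a_0 = 0
y_1 = S_1(0) = a_1 = -5
y_2 = S_2(0) = a_2 = 0
y_3 = S_3(0) = a_3 = -2
y_4 = S_4(0) = a_4 = -3
y_5 = S_4(3) = 1
t_q=11/2 is in segment 3 (τ=3/2); S_3(τ)=-91329/27712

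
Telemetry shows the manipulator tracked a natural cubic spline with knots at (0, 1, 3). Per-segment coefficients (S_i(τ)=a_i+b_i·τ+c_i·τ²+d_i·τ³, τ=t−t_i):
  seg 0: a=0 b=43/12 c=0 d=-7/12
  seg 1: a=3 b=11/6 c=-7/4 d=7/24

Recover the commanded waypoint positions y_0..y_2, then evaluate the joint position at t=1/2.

y_0=0 y_1=3 y_2=2
S(1/2) = 55/32

y_0 = S_0(0) = a_0 = 0
y_1 = S_1(0) = a_1 = 3
y_2 = S_1(2) = 2
t_q=1/2 is in segment 0 (τ=1/2); S_0(τ)=55/32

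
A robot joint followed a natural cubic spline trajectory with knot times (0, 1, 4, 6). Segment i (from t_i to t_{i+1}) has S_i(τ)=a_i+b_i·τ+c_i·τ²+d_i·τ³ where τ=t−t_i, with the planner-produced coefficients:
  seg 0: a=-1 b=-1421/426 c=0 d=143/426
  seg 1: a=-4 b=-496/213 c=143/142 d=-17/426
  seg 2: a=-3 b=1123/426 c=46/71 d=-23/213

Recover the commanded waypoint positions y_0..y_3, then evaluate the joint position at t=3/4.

y_0 = S_0(0) = a_0 = -1
y_1 = S_1(0) = a_1 = -4
y_2 = S_2(0) = a_2 = -3
y_3 = S_2(2) = 4
t_q=3/4 is in segment 0 (τ=3/4); S_0(τ)=-30537/9088

y_0=-1 y_1=-4 y_2=-3 y_3=4
S(3/4) = -30537/9088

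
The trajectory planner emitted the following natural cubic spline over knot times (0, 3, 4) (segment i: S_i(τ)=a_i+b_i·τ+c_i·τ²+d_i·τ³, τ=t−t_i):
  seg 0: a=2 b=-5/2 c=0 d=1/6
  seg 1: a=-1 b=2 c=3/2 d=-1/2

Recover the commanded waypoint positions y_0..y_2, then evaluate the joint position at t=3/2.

y_0 = S_0(0) = a_0 = 2
y_1 = S_1(0) = a_1 = -1
y_2 = S_1(1) = 2
t_q=3/2 is in segment 0 (τ=3/2); S_0(τ)=-19/16

y_0=2 y_1=-1 y_2=2
S(3/2) = -19/16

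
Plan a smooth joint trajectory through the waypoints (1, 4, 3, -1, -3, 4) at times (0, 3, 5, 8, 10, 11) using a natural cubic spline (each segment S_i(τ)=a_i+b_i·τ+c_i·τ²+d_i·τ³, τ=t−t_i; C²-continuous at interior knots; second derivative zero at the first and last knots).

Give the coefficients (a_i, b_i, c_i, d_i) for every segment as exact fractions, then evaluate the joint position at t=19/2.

  seg 0: a=1 b=545/372 c=0 d=-173/3348
  seg 1: a=4 b=13/186 c=-173/372 d=67/744
  seg 2: a=3 b=-22/31 c=7/93 d=-79/837
  seg 3: a=-1 b=-87/31 c=-24/31 d=26/31
  seg 4: a=-3 b=129/31 c=132/31 d=-44/31
S(19/2) = -511/124

Δ: Δ0=1, Δ1=-1/2, Δ2=-4/3, Δ3=-1, Δ4=7
row 1: diag=10, rhs=-9; c'=1/5, d'=-9/10
row 2: denom=10−2·1/5=48/5; d'=(-5−2·-9/10)/(48/5)=-1/3
row 3: denom=10−3·5/16=145/16; d'=(2−3·-1/3)/(145/16)=48/145
row 4: denom=6−2·32/145=806/145; d'=(48−2·48/145)/(806/145)=264/31
back: M4=264/31
back: M3=48/145−32/145·264/31=-48/31
back: M2=-1/3−5/16·-48/31=14/93
back: M1=-9/10−1/5·14/93=-173/186
M: M0=0, M1=-173/186, M2=14/93, M3=-48/31, M4=264/31, M5=0
seg 0: a=1, c=M0/2=0, d=(M1−M0)/(6·3)=-173/3348, b=Δ0−h0·(2M0+M1)/6=545/372
seg 1: a=4, c=M1/2=-173/372, d=(M2−M1)/(6·2)=67/744, b=Δ1−h1·(2M1+M2)/6=13/186
seg 2: a=3, c=M2/2=7/93, d=(M3−M2)/(6·3)=-79/837, b=Δ2−h2·(2M2+M3)/6=-22/31
seg 3: a=-1, c=M3/2=-24/31, d=(M4−M3)/(6·2)=26/31, b=Δ3−h3·(2M3+M4)/6=-87/31
seg 4: a=-3, c=M4/2=132/31, d=(M5−M4)/(6·1)=-44/31, b=Δ4−h4·(2M4+M5)/6=129/31
t_q=19/2 → seg 3, τ=3/2; S=-1+-87/31·τ+-24/31·τ²+26/31·τ³=-511/124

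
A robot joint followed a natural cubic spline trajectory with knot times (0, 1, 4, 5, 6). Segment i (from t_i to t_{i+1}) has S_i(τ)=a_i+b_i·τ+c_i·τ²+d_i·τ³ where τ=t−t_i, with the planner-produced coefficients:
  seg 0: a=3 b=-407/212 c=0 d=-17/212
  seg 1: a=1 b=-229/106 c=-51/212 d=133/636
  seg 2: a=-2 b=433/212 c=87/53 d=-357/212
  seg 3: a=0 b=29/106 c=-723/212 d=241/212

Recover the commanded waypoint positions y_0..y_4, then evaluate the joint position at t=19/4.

y_0=3 y_1=1 y_2=-2 y_3=0 y_4=-2
S(19/4) = -3463/13568

y_0 = S_0(0) = a_0 = 3
y_1 = S_1(0) = a_1 = 1
y_2 = S_2(0) = a_2 = -2
y_3 = S_3(0) = a_3 = 0
y_4 = S_3(1) = -2
t_q=19/4 is in segment 2 (τ=3/4); S_2(τ)=-3463/13568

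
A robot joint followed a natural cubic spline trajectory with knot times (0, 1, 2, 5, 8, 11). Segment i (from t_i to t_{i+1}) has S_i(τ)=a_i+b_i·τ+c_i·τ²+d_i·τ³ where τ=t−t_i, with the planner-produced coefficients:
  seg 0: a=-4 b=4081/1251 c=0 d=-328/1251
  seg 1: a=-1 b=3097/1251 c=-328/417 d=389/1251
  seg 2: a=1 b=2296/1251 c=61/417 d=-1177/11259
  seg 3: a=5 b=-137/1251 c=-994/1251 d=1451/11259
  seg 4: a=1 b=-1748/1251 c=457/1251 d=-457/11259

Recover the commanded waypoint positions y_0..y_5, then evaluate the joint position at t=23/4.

y_0 = S_0(0) = a_0 = -4
y_1 = S_1(0) = a_1 = -1
y_2 = S_2(0) = a_2 = 1
y_3 = S_3(0) = a_3 = 5
y_4 = S_4(0) = a_4 = 1
y_5 = S_4(3) = -1
t_q=23/4 is in segment 3 (τ=3/4); S_3(τ)=40257/8896

y_0=-4 y_1=-1 y_2=1 y_3=5 y_4=1 y_5=-1
S(23/4) = 40257/8896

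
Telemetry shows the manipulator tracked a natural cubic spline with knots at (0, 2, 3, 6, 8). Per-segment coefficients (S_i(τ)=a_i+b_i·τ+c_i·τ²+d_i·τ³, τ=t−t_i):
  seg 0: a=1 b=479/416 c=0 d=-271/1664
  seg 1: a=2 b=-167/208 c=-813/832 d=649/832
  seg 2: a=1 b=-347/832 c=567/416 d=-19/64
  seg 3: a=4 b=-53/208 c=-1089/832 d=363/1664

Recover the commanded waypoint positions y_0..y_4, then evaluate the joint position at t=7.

y_0 = S_0(0) = a_0 = 1
y_1 = S_1(0) = a_1 = 2
y_2 = S_2(0) = a_2 = 1
y_3 = S_3(0) = a_3 = 4
y_4 = S_3(2) = 0
t_q=7 is in segment 3 (τ=1); S_3(τ)=4417/1664

y_0=1 y_1=2 y_2=1 y_3=4 y_4=0
S(7) = 4417/1664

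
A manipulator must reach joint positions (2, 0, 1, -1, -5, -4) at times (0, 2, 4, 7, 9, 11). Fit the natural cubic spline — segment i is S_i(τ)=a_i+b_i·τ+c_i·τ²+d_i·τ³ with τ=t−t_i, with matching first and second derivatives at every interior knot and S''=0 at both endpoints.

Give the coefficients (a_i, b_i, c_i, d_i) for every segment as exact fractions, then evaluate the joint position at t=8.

Δ: Δ0=-1, Δ1=1/2, Δ2=-2/3, Δ3=-2, Δ4=1/2
row 1: diag=8, rhs=9; c'=1/4, d'=9/8
row 2: denom=10−2·1/4=19/2; d'=(-7−2·9/8)/(19/2)=-37/38
row 3: denom=10−3·6/19=172/19; d'=(-8−3·-37/38)/(172/19)=-193/344
row 4: denom=8−2·19/86=325/43; d'=(15−2·-193/344)/(325/43)=2773/1300
back: M4=2773/1300
back: M3=-193/344−19/86·2773/1300=-671/650
back: M2=-37/38−6/19·-671/650=-421/650
back: M1=9/8−1/4·-421/650=1673/1300
M: M0=0, M1=1673/1300, M2=-421/650, M3=-671/650, M4=2773/1300, M5=0
seg 0: a=2, c=M0/2=0, d=(M1−M0)/(6·2)=1673/15600, b=Δ0−h0·(2M0+M1)/6=-5573/3900
seg 1: a=0, c=M1/2=1673/2600, d=(M2−M1)/(6·2)=-503/3120, b=Δ1−h1·(2M1+M2)/6=-277/1950
seg 2: a=1, c=M2/2=-421/1300, d=(M3−M2)/(6·3)=-5/234, b=Δ2−h2·(2M2+M3)/6=1939/3900
seg 3: a=-1, c=M3/2=-671/1300, d=(M4−M3)/(6·2)=823/3120, b=Δ3−h3·(2M3+M4)/6=-7889/3900
seg 4: a=-5, c=M4/2=2773/2600, d=(M5−M4)/(6·2)=-2773/15600, b=Δ4−h4·(2M4+M5)/6=-899/975
t_q=8 → seg 3, τ=1; S=-1+-7889/3900·τ+-671/1300·τ²+823/3120·τ³=-17031/5200

  seg 0: a=2 b=-5573/3900 c=0 d=1673/15600
  seg 1: a=0 b=-277/1950 c=1673/2600 d=-503/3120
  seg 2: a=1 b=1939/3900 c=-421/1300 d=-5/234
  seg 3: a=-1 b=-7889/3900 c=-671/1300 d=823/3120
  seg 4: a=-5 b=-899/975 c=2773/2600 d=-2773/15600
S(8) = -17031/5200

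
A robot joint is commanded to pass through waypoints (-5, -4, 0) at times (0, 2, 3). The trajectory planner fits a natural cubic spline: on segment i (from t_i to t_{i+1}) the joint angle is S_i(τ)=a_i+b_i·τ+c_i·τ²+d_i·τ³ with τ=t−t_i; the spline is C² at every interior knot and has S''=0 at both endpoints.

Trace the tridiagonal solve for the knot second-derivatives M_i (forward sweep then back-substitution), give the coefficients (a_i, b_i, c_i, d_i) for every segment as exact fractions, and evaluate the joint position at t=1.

  seg 0: a=-5 b=-2/3 c=0 d=7/24
  seg 1: a=-4 b=17/6 c=7/4 d=-7/12
S(1) = -43/8

Δ: Δ0=1/2, Δ1=4
row 1: diag=6, rhs=21; c'=1/6, d'=7/2
back: M1=7/2
M: M0=0, M1=7/2, M2=0
seg 0: a=-5, c=M0/2=0, d=(M1−M0)/(6·2)=7/24, b=Δ0−h0·(2M0+M1)/6=-2/3
seg 1: a=-4, c=M1/2=7/4, d=(M2−M1)/(6·1)=-7/12, b=Δ1−h1·(2M1+M2)/6=17/6
t_q=1 → seg 0, τ=1; S=-5+-2/3·τ+0·τ²+7/24·τ³=-43/8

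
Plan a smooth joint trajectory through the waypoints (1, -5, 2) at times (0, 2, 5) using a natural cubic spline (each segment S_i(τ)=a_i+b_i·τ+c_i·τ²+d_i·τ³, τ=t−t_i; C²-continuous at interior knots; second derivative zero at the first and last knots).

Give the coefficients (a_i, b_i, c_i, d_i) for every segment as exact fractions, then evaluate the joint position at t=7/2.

Δ: Δ0=-3, Δ1=7/3
row 1: diag=10, rhs=32; c'=3/10, d'=16/5
back: M1=16/5
M: M0=0, M1=16/5, M2=0
seg 0: a=1, c=M0/2=0, d=(M1−M0)/(6·2)=4/15, b=Δ0−h0·(2M0+M1)/6=-61/15
seg 1: a=-5, c=M1/2=8/5, d=(M2−M1)/(6·3)=-8/45, b=Δ1−h1·(2M1+M2)/6=-13/15
t_q=7/2 → seg 1, τ=3/2; S=-5+-13/15·τ+8/5·τ²+-8/45·τ³=-33/10

  seg 0: a=1 b=-61/15 c=0 d=4/15
  seg 1: a=-5 b=-13/15 c=8/5 d=-8/45
S(7/2) = -33/10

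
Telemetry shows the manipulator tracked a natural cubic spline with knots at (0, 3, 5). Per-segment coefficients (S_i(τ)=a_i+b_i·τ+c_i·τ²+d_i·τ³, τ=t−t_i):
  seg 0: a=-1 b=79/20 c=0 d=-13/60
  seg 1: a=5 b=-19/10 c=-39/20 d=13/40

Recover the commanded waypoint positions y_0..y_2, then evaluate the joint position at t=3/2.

y_0=-1 y_1=5 y_2=-4
S(3/2) = 671/160

y_0 = S_0(0) = a_0 = -1
y_1 = S_1(0) = a_1 = 5
y_2 = S_1(2) = -4
t_q=3/2 is in segment 0 (τ=3/2); S_0(τ)=671/160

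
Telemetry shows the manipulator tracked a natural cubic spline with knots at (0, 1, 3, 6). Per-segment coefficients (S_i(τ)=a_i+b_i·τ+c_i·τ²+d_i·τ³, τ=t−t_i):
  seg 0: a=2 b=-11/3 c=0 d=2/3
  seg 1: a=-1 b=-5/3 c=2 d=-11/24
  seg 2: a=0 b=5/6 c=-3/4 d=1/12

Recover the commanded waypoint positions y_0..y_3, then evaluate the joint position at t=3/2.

y_0 = S_0(0) = a_0 = 2
y_1 = S_1(0) = a_1 = -1
y_2 = S_2(0) = a_2 = 0
y_3 = S_2(3) = -2
t_q=3/2 is in segment 1 (τ=1/2); S_1(τ)=-89/64

y_0=2 y_1=-1 y_2=0 y_3=-2
S(3/2) = -89/64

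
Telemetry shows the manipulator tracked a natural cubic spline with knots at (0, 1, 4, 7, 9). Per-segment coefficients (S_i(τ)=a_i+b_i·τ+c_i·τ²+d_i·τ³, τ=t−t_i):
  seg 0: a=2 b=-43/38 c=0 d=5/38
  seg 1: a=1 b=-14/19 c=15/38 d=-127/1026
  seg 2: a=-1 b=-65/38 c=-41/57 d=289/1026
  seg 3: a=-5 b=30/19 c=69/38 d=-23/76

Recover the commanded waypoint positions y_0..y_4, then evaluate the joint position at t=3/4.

y_0=2 y_1=1 y_2=-1 y_3=-5 y_4=3
S(3/4) = 2935/2432

y_0 = S_0(0) = a_0 = 2
y_1 = S_1(0) = a_1 = 1
y_2 = S_2(0) = a_2 = -1
y_3 = S_3(0) = a_3 = -5
y_4 = S_3(2) = 3
t_q=3/4 is in segment 0 (τ=3/4); S_0(τ)=2935/2432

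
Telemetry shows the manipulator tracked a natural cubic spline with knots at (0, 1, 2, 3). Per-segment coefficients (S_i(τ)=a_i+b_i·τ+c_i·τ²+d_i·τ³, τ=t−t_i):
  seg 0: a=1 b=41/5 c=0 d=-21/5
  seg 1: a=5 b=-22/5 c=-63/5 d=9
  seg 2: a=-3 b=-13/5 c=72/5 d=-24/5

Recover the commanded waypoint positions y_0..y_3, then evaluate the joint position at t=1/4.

y_0=1 y_1=5 y_2=-3 y_3=4
S(1/4) = 191/64

y_0 = S_0(0) = a_0 = 1
y_1 = S_1(0) = a_1 = 5
y_2 = S_2(0) = a_2 = -3
y_3 = S_2(1) = 4
t_q=1/4 is in segment 0 (τ=1/4); S_0(τ)=191/64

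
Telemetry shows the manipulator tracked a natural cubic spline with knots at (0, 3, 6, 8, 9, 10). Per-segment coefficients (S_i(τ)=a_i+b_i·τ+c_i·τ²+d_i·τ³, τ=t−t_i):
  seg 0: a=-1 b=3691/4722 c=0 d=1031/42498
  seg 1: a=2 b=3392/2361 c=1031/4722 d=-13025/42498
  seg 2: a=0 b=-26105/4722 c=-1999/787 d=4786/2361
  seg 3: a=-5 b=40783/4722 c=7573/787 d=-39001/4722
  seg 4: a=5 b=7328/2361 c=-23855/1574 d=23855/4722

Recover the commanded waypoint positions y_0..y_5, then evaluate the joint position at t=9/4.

y_0 = S_0(0) = a_0 = -1
y_1 = S_1(0) = a_1 = 2
y_2 = S_2(0) = a_2 = 0
y_3 = S_3(0) = a_3 = -5
y_4 = S_4(0) = a_4 = 5
y_5 = S_4(1) = -2
t_q=9/4 is in segment 0 (τ=9/4); S_0(τ)=104269/100736

y_0=-1 y_1=2 y_2=0 y_3=-5 y_4=5 y_5=-2
S(9/4) = 104269/100736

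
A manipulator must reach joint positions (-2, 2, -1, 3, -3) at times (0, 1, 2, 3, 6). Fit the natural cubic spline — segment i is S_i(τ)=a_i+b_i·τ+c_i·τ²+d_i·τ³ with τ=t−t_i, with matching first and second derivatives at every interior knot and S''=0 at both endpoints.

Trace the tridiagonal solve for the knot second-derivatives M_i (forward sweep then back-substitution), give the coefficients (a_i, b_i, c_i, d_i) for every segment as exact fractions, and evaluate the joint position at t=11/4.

Δ: Δ0=4, Δ1=-3, Δ2=4, Δ3=-2
row 1: diag=4, rhs=-42; c'=1/4, d'=-21/2
row 2: denom=4−1·1/4=15/4; d'=(42−1·-21/2)/(15/4)=14
row 3: denom=8−1·4/15=116/15; d'=(-36−1·14)/(116/15)=-375/58
back: M3=-375/58
back: M2=14−4/15·-375/58=456/29
back: M1=-21/2−1/4·456/29=-837/58
M: M0=0, M1=-837/58, M2=456/29, M3=-375/58, M4=0
seg 0: a=-2, c=M0/2=0, d=(M1−M0)/(6·1)=-279/116, b=Δ0−h0·(2M0+M1)/6=743/116
seg 1: a=2, c=M1/2=-837/116, d=(M2−M1)/(6·1)=583/116, b=Δ1−h1·(2M1+M2)/6=-47/58
seg 2: a=-1, c=M2/2=228/29, d=(M3−M2)/(6·1)=-429/116, b=Δ2−h2·(2M2+M3)/6=-19/116
seg 3: a=3, c=M3/2=-375/116, d=(M4−M3)/(6·3)=125/348, b=Δ3−h3·(2M3+M4)/6=259/58
t_q=11/4 → seg 2, τ=3/4; S=-1+-19/116·τ+228/29·τ²+-429/116·τ³=12913/7424

  seg 0: a=-2 b=743/116 c=0 d=-279/116
  seg 1: a=2 b=-47/58 c=-837/116 d=583/116
  seg 2: a=-1 b=-19/116 c=228/29 d=-429/116
  seg 3: a=3 b=259/58 c=-375/116 d=125/348
S(11/4) = 12913/7424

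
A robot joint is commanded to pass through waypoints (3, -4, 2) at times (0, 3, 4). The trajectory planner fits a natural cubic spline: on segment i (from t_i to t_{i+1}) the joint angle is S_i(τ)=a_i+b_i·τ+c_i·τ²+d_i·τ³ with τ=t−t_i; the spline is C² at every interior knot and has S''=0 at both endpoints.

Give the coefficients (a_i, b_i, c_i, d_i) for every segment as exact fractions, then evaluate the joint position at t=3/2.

Δ: Δ0=-7/3, Δ1=6
row 1: diag=8, rhs=50; c'=1/8, d'=25/4
back: M1=25/4
M: M0=0, M1=25/4, M2=0
seg 0: a=3, c=M0/2=0, d=(M1−M0)/(6·3)=25/72, b=Δ0−h0·(2M0+M1)/6=-131/24
seg 1: a=-4, c=M1/2=25/8, d=(M2−M1)/(6·1)=-25/24, b=Δ1−h1·(2M1+M2)/6=47/12
t_q=3/2 → seg 0, τ=3/2; S=3+-131/24·τ+0·τ²+25/72·τ³=-257/64

  seg 0: a=3 b=-131/24 c=0 d=25/72
  seg 1: a=-4 b=47/12 c=25/8 d=-25/24
S(3/2) = -257/64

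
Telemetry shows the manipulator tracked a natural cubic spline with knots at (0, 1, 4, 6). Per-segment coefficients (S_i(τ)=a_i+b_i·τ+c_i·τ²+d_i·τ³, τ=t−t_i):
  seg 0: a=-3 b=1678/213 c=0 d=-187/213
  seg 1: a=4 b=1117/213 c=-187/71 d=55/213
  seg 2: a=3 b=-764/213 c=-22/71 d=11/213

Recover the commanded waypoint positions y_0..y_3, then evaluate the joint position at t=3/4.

y_0 = S_0(0) = a_0 = -3
y_1 = S_1(0) = a_1 = 4
y_2 = S_2(0) = a_2 = 3
y_3 = S_2(2) = -5
t_q=3/4 is in segment 0 (τ=3/4); S_0(τ)=11533/4544

y_0=-3 y_1=4 y_2=3 y_3=-5
S(3/4) = 11533/4544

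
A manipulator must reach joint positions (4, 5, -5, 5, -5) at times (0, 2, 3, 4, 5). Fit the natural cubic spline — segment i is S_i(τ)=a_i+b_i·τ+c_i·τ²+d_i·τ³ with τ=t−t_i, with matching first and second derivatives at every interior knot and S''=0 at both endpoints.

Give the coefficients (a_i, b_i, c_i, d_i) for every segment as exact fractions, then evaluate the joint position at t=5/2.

  seg 0: a=4 b=279/43 c=0 d=-515/344
  seg 1: a=5 b=-987/86 c=-1545/172 d=1799/172
  seg 2: a=-5 b=333/172 c=963/43 d=-2465/172
  seg 3: a=5 b=321/86 c=-3543/172 d=1181/172
S(5/2) = -2307/1376

Δ: Δ0=1/2, Δ1=-10, Δ2=10, Δ3=-10
row 1: diag=6, rhs=-63; c'=1/6, d'=-21/2
row 2: denom=4−1·1/6=23/6; d'=(120−1·-21/2)/(23/6)=783/23
row 3: denom=4−1·6/23=86/23; d'=(-120−1·783/23)/(86/23)=-3543/86
back: M3=-3543/86
back: M2=783/23−6/23·-3543/86=1926/43
back: M1=-21/2−1/6·1926/43=-1545/86
M: M0=0, M1=-1545/86, M2=1926/43, M3=-3543/86, M4=0
seg 0: a=4, c=M0/2=0, d=(M1−M0)/(6·2)=-515/344, b=Δ0−h0·(2M0+M1)/6=279/43
seg 1: a=5, c=M1/2=-1545/172, d=(M2−M1)/(6·1)=1799/172, b=Δ1−h1·(2M1+M2)/6=-987/86
seg 2: a=-5, c=M2/2=963/43, d=(M3−M2)/(6·1)=-2465/172, b=Δ2−h2·(2M2+M3)/6=333/172
seg 3: a=5, c=M3/2=-3543/172, d=(M4−M3)/(6·1)=1181/172, b=Δ3−h3·(2M3+M4)/6=321/86
t_q=5/2 → seg 1, τ=1/2; S=5+-987/86·τ+-1545/172·τ²+1799/172·τ³=-2307/1376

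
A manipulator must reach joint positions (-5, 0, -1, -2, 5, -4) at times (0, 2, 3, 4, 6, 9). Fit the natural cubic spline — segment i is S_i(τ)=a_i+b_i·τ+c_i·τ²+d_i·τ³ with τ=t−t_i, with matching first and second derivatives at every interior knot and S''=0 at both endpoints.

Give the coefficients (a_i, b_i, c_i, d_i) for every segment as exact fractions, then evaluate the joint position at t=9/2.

  seg 0: a=-5 b=1113/307 c=0 d=-691/2456
  seg 1: a=0 b=153/614 c=-2073/1228 d=539/1228
  seg 2: a=-1 b=-2223/1228 c=-114/307 d=1451/1228
  seg 3: a=-2 b=609/614 c=3897/1228 d=-2357/2456
  seg 4: a=5 b=666/307 c=-1587/614 d=529/1842
S(9/2) = -16321/19648

Δ: Δ0=5/2, Δ1=-1, Δ2=-1, Δ3=7/2, Δ4=-3
row 1: diag=6, rhs=-21; c'=1/6, d'=-7/2
row 2: denom=4−1·1/6=23/6; d'=(0−1·-7/2)/(23/6)=21/23
row 3: denom=6−1·6/23=132/23; d'=(27−1·21/23)/(132/23)=50/11
row 4: denom=10−2·23/66=307/33; d'=(-39−2·50/11)/(307/33)=-1587/307
back: M4=-1587/307
back: M3=50/11−23/66·-1587/307=3897/614
back: M2=21/23−6/23·3897/614=-228/307
back: M1=-7/2−1/6·-228/307=-2073/614
M: M0=0, M1=-2073/614, M2=-228/307, M3=3897/614, M4=-1587/307, M5=0
seg 0: a=-5, c=M0/2=0, d=(M1−M0)/(6·2)=-691/2456, b=Δ0−h0·(2M0+M1)/6=1113/307
seg 1: a=0, c=M1/2=-2073/1228, d=(M2−M1)/(6·1)=539/1228, b=Δ1−h1·(2M1+M2)/6=153/614
seg 2: a=-1, c=M2/2=-114/307, d=(M3−M2)/(6·1)=1451/1228, b=Δ2−h2·(2M2+M3)/6=-2223/1228
seg 3: a=-2, c=M3/2=3897/1228, d=(M4−M3)/(6·2)=-2357/2456, b=Δ3−h3·(2M3+M4)/6=609/614
seg 4: a=5, c=M4/2=-1587/614, d=(M5−M4)/(6·3)=529/1842, b=Δ4−h4·(2M4+M5)/6=666/307
t_q=9/2 → seg 3, τ=1/2; S=-2+609/614·τ+3897/1228·τ²+-2357/2456·τ³=-16321/19648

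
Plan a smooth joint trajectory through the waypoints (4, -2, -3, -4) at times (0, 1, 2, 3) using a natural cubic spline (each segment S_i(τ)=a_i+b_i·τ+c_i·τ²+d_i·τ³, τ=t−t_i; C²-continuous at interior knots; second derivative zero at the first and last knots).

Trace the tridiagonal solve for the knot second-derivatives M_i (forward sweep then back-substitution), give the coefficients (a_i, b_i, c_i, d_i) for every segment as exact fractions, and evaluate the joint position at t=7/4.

Δ: Δ0=-6, Δ1=-1, Δ2=-1
row 1: diag=4, rhs=30; c'=1/4, d'=15/2
row 2: denom=4−1·1/4=15/4; d'=(0−1·15/2)/(15/4)=-2
back: M2=-2
back: M1=15/2−1/4·-2=8
M: M0=0, M1=8, M2=-2, M3=0
seg 0: a=4, c=M0/2=0, d=(M1−M0)/(6·1)=4/3, b=Δ0−h0·(2M0+M1)/6=-22/3
seg 1: a=-2, c=M1/2=4, d=(M2−M1)/(6·1)=-5/3, b=Δ1−h1·(2M1+M2)/6=-10/3
seg 2: a=-3, c=M2/2=-1, d=(M3−M2)/(6·1)=1/3, b=Δ2−h2·(2M2+M3)/6=-1/3
t_q=7/4 → seg 1, τ=3/4; S=-2+-10/3·τ+4·τ²+-5/3·τ³=-189/64

  seg 0: a=4 b=-22/3 c=0 d=4/3
  seg 1: a=-2 b=-10/3 c=4 d=-5/3
  seg 2: a=-3 b=-1/3 c=-1 d=1/3
S(7/4) = -189/64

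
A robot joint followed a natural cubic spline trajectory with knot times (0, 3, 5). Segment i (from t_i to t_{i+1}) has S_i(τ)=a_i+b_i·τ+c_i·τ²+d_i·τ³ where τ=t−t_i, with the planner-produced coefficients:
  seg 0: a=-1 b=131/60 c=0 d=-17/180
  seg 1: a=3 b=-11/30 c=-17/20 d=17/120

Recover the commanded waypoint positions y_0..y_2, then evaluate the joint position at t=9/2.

y_0 = S_0(0) = a_0 = -1
y_1 = S_1(0) = a_1 = 3
y_2 = S_1(2) = 0
t_q=9/2 is in segment 1 (τ=3/2); S_1(τ)=65/64

y_0=-1 y_1=3 y_2=0
S(9/2) = 65/64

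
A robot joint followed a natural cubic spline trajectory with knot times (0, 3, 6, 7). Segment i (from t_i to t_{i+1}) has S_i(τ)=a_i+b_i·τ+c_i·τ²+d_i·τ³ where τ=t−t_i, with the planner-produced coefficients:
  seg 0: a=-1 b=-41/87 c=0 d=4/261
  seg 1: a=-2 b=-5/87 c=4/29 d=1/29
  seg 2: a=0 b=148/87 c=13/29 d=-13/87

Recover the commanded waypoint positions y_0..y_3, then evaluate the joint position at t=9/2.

y_0=-1 y_1=-2 y_2=0 y_3=2
S(9/2) = -385/232

y_0 = S_0(0) = a_0 = -1
y_1 = S_1(0) = a_1 = -2
y_2 = S_2(0) = a_2 = 0
y_3 = S_2(1) = 2
t_q=9/2 is in segment 1 (τ=3/2); S_1(τ)=-385/232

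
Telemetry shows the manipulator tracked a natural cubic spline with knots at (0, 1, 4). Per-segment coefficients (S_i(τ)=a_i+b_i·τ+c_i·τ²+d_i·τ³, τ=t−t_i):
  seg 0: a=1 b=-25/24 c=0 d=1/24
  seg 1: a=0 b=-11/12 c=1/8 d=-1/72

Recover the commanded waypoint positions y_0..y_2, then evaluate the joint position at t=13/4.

y_0=1 y_1=0 y_2=-2
S(13/4) = -813/512

y_0 = S_0(0) = a_0 = 1
y_1 = S_1(0) = a_1 = 0
y_2 = S_1(3) = -2
t_q=13/4 is in segment 1 (τ=9/4); S_1(τ)=-813/512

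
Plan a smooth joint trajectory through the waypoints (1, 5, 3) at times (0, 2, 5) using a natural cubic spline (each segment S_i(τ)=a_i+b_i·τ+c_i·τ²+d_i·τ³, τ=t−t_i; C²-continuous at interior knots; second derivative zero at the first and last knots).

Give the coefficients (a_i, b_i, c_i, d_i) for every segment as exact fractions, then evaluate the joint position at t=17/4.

  seg 0: a=1 b=38/15 c=0 d=-2/15
  seg 1: a=5 b=14/15 c=-4/5 d=4/45
S(17/4) = 65/16

Δ: Δ0=2, Δ1=-2/3
row 1: diag=10, rhs=-16; c'=3/10, d'=-8/5
back: M1=-8/5
M: M0=0, M1=-8/5, M2=0
seg 0: a=1, c=M0/2=0, d=(M1−M0)/(6·2)=-2/15, b=Δ0−h0·(2M0+M1)/6=38/15
seg 1: a=5, c=M1/2=-4/5, d=(M2−M1)/(6·3)=4/45, b=Δ1−h1·(2M1+M2)/6=14/15
t_q=17/4 → seg 1, τ=9/4; S=5+14/15·τ+-4/5·τ²+4/45·τ³=65/16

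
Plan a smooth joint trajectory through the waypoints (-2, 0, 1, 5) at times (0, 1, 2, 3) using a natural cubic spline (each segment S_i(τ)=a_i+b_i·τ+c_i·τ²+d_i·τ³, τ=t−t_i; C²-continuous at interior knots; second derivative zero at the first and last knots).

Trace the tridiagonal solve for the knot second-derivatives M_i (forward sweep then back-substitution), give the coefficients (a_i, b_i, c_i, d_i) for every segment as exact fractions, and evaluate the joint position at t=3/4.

Δ: Δ0=2, Δ1=1, Δ2=4
row 1: diag=4, rhs=-6; c'=1/4, d'=-3/2
row 2: denom=4−1·1/4=15/4; d'=(18−1·-3/2)/(15/4)=26/5
back: M2=26/5
back: M1=-3/2−1/4·26/5=-14/5
M: M0=0, M1=-14/5, M2=26/5, M3=0
seg 0: a=-2, c=M0/2=0, d=(M1−M0)/(6·1)=-7/15, b=Δ0−h0·(2M0+M1)/6=37/15
seg 1: a=0, c=M1/2=-7/5, d=(M2−M1)/(6·1)=4/3, b=Δ1−h1·(2M1+M2)/6=16/15
seg 2: a=1, c=M2/2=13/5, d=(M3−M2)/(6·1)=-13/15, b=Δ2−h2·(2M2+M3)/6=34/15
t_q=3/4 → seg 0, τ=3/4; S=-2+37/15·τ+0·τ²+-7/15·τ³=-111/320

  seg 0: a=-2 b=37/15 c=0 d=-7/15
  seg 1: a=0 b=16/15 c=-7/5 d=4/3
  seg 2: a=1 b=34/15 c=13/5 d=-13/15
S(3/4) = -111/320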